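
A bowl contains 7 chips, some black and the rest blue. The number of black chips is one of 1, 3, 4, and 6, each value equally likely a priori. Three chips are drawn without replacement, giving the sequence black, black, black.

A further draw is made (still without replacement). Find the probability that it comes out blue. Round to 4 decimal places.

For each hypothesis, P(data | H) works out to: P(data | r = 1) = (1/7)(0/6) = 0; P(data | r = 3) = (3/7)(2/6)(1/5) = 1/35; P(data | r = 4) = (4/7)(3/6)(2/5) = 4/35; P(data | r = 6) = (6/7)(5/6)(4/5) = 4/7.
The prior-weighted likelihoods are 1/4 · 0 = 0, 1/4 · 1/35 = 1/140, 1/4 · 4/35 = 1/35, 1/4 · 4/7 = 1/7; summing to 5/28.
Normalising, the posterior is P(r = 1 | data) = 0, P(r = 3 | data) = 1/25, P(r = 4 | data) = 4/25, P(r = 6 | data) = 4/5.
The predictive probability is P(blue next | data) = (1)(1/25) + (3/4)(4/25) + (1/4)(4/5) = 9/25.

0.3600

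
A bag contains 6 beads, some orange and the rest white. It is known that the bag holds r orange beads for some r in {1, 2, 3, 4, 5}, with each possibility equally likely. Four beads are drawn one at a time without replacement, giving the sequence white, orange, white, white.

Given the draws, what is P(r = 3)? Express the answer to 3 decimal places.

The likelihood of the observed sequence under each hypothesis: P(data | r = 1) = (5/6)(1/5)(4/4)(3/3) = 1/6; P(data | r = 2) = (4/6)(2/5)(3/4)(2/3) = 2/15; P(data | r = 3) = (3/6)(3/5)(2/4)(1/3) = 1/20; P(data | r = 4) = (2/6)(4/5)(1/4)(0/3) = 0; P(data | r = 5) = (1/6)(5/5)(0/4) = 0.
Multiplying each by its prior: 1/5 · 1/6 = 1/30, 1/5 · 2/15 = 2/75, 1/5 · 1/20 = 1/100, 1/5 · 0 = 0, 1/5 · 0 = 0; these sum to 7/100.
So P(r = 3 | data) = (1/100) / (7/100) = 1/7.

0.143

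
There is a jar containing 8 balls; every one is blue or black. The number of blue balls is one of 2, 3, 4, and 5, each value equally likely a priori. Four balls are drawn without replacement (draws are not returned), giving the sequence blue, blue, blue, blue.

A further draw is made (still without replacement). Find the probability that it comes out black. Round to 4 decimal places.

0.7917

Under each hypothesis, the probability of the observed sequence is: P(data | r = 2) = (2/8)(1/7)(0/6) = 0; P(data | r = 3) = (3/8)(2/7)(1/6)(0/5) = 0; P(data | r = 4) = (4/8)(3/7)(2/6)(1/5) = 1/70; P(data | r = 5) = (5/8)(4/7)(3/6)(2/5) = 1/14.
The prior-weighted likelihoods are 1/4 · 0 = 0, 1/4 · 0 = 0, 1/4 · 1/70 = 1/280, 1/4 · 1/14 = 1/56; with total 3/140.
The posterior is then P(r = 2 | data) = 0, P(r = 3 | data) = 0, P(r = 4 | data) = 1/6, P(r = 5 | data) = 5/6.
The predictive probability is P(black next | data) = (1)(1/6) + (3/4)(5/6) = 19/24.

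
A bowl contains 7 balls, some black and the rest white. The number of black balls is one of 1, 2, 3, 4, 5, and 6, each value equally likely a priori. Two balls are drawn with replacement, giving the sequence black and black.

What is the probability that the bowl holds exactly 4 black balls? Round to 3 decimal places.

0.176

The likelihood of the observed sequence under each hypothesis: P(data | r = 1) = (1/7)(1/7) = 1/49; P(data | r = 2) = (2/7)(2/7) = 4/49; P(data | r = 3) = (3/7)(3/7) = 9/49; P(data | r = 4) = (4/7)(4/7) = 16/49; P(data | r = 5) = (5/7)(5/7) = 25/49; P(data | r = 6) = (6/7)(6/7) = 36/49.
Multiplying each by its prior: 1/6 · 1/49 = 1/294, 1/6 · 4/49 = 2/147, 1/6 · 9/49 = 3/98, 1/6 · 16/49 = 8/147, 1/6 · 25/49 = 25/294, 1/6 · 36/49 = 6/49; summing to 13/42.
Therefore the posterior P(r = 4 | data) = (8/147) / (13/42) = 16/91.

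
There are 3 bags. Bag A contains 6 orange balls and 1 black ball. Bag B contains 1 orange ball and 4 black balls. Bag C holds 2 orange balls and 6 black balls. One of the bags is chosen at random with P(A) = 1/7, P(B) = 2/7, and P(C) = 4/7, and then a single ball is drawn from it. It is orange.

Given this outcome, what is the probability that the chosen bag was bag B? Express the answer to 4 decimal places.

Under each hypothesis, the probability of this draw is: P(data | bag A) = (6/7) = 6/7; P(data | bag B) = (1/5) = 1/5; P(data | bag C) = (2/8) = 1/4.
The prior-weighted likelihoods are 1/7 · 6/7 = 6/49, 2/7 · 1/5 = 2/35, 4/7 · 1/4 = 1/7; these sum to 79/245.
By Bayes' rule, P(bag B | data) = (2/35) / (79/245) = 14/79.

0.1772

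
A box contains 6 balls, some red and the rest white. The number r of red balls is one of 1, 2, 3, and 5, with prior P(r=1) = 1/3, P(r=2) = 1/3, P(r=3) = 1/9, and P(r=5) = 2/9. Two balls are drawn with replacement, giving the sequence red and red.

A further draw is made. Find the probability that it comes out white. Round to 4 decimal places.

Compute the likelihood of the observed sequence for each case: P(data | r = 1) = (1/6)(1/6) = 1/36; P(data | r = 2) = (2/6)(2/6) = 1/9; P(data | r = 3) = (3/6)(3/6) = 1/4; P(data | r = 5) = (5/6)(5/6) = 25/36.
Multiplying each by its prior: 1/3 · 1/36 = 1/108, 1/3 · 1/9 = 1/27, 1/9 · 1/4 = 1/36, 2/9 · 25/36 = 25/162; summing to 37/162.
Dividing through by the total gives posterior P(r = 1 | data) = 3/74, P(r = 2 | data) = 6/37, P(r = 3 | data) = 9/74, P(r = 5 | data) = 25/37.
The predictive probability is P(white next | data) = (5/6)(3/74) + (2/3)(6/37) + (1/2)(9/74) + (1/6)(25/37) = 35/111.

0.3153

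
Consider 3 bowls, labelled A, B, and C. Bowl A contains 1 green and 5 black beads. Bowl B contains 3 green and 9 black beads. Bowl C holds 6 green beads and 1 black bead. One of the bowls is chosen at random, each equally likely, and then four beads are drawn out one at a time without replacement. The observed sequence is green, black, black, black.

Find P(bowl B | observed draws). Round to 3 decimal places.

0.433

Under each hypothesis, the probability of the observed sequence is: P(data | bowl A) = (1/6)(5/5)(4/4)(3/3) = 1/6; P(data | bowl B) = (3/12)(9/11)(8/10)(7/9) = 7/55; P(data | bowl C) = (6/7)(1/6)(0/5) = 0.
The prior-weighted likelihoods are 1/3 · 1/6 = 1/18, 1/3 · 7/55 = 7/165, 1/3 · 0 = 0; with total 97/990.
By Bayes' rule, P(bowl B | data) = (7/165) / (97/990) = 42/97.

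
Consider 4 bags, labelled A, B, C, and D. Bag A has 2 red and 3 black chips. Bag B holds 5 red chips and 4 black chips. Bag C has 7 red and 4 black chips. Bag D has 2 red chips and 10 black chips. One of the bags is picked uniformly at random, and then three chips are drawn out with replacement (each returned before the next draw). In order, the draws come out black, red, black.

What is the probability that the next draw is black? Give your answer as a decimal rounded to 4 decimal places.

0.5781

The likelihood of the observed sequence under each hypothesis: P(data | bag A) = (3/5)(2/5)(3/5) = 0.144; P(data | bag B) = (4/9)(5/9)(4/9) = 0.10974; P(data | bag C) = (4/11)(7/11)(4/11) = 0.084147; P(data | bag D) = (10/12)(2/12)(10/12) = 0.11574.
The prior-weighted likelihoods are 1/4 · 0.144 = 0.036, 1/4 · 0.10974 = 0.027435, 1/4 · 0.084147 = 0.021037, 1/4 · 0.11574 = 0.028935; these sum to 0.11341.
Normalising, the posterior is P(bag A | data) = 0.31744, P(bag B | data) = 0.24192, P(bag C | data) = 0.1855, P(bag D | data) = 0.25514.
Averaging over the posterior, P(black next | data) = (3/5)(0.31744) + (4/9)(0.24192) + (4/11)(0.1855) + (5/6)(0.25514) = 0.57806.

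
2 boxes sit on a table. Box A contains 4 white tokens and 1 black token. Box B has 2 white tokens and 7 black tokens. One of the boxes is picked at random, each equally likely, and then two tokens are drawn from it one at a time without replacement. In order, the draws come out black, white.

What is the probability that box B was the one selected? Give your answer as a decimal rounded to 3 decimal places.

0.493

Under each hypothesis, the probability of the observed sequence is: P(data | box A) = (1/5)(4/4) = 1/5; P(data | box B) = (7/9)(2/8) = 7/36.
Weighting by the prior gives 1/2 · 1/5 = 1/10, 1/2 · 7/36 = 7/72; these sum to 71/360.
Hence P(box B | data) = (7/72) / (71/360) = 35/71.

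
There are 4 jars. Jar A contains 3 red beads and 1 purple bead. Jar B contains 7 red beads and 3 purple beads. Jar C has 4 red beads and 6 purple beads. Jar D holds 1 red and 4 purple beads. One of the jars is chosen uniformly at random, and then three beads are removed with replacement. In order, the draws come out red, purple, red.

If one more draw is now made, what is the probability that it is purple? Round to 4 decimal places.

0.3909

For each hypothesis, P(data | H) works out to: P(data | jar A) = (3/4)(1/4)(3/4) = 0.14062; P(data | jar B) = (7/10)(3/10)(7/10) = 0.147; P(data | jar C) = (4/10)(6/10)(4/10) = 0.096; P(data | jar D) = (1/5)(4/5)(1/5) = 0.032.
The prior-weighted likelihoods are 1/4 · 0.14062 = 0.035156, 1/4 · 0.147 = 0.03675, 1/4 · 0.096 = 0.024, 1/4 · 0.032 = 0.008; summing to 0.10391.
Dividing through by the total gives posterior P(jar A | data) = 0.33835, P(jar B | data) = 0.35368, P(jar C | data) = 0.23098, P(jar D | data) = 0.076992.
So P(purple next | data) = Σ P(purple next | H) P(H | data) = (1/4)(0.33835) + (3/10)(0.35368) + (3/5)(0.23098) + (4/5)(0.076992) = 0.39087.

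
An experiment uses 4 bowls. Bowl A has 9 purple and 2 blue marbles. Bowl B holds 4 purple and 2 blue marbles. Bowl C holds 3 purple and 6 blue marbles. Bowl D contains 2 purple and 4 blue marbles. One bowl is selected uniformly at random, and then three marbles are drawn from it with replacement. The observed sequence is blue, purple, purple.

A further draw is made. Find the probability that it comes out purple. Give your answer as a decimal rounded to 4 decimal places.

Under each hypothesis, the probability of the observed sequence is: P(data | bowl A) = (2/11)(9/11)(9/11) = 0.12171; P(data | bowl B) = (2/6)(4/6)(4/6) = 0.14815; P(data | bowl C) = (6/9)(3/9)(3/9) = 0.074074; P(data | bowl D) = (4/6)(2/6)(2/6) = 0.074074.
Weighting by the prior gives 1/4 · 0.12171 = 0.030428, 1/4 · 0.14815 = 0.037037, 1/4 · 0.074074 = 0.018519, 1/4 · 0.074074 = 0.018519; these sum to 0.1045.
The posterior is then P(bowl A | data) = 0.29117, P(bowl B | data) = 0.35441, P(bowl C | data) = 0.17721, P(bowl D | data) = 0.17721.
The predictive probability is P(purple next | data) = (9/11)(0.29117) + (2/3)(0.35441) + (1/3)(0.17721) + (1/3)(0.17721) = 0.59265.

0.5926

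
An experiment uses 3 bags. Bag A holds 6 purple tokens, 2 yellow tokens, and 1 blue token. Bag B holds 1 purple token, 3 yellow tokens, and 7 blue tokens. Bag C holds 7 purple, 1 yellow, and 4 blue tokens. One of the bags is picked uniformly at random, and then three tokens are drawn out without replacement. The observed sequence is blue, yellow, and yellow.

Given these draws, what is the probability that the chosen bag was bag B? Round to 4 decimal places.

For each hypothesis, P(data | H) works out to: P(data | bag A) = (1/9)(2/8)(1/7) = 0.0039683; P(data | bag B) = (7/11)(3/10)(2/9) = 0.042424; P(data | bag C) = (4/12)(1/11)(0/10) = 0.
Weighting by the prior gives 1/3 · 0.0039683 = 0.0013228, 1/3 · 0.042424 = 0.014141, 1/3 · 0 = 0; these sum to 0.015464.
So P(bag B | data) = (0.014141) / (0.015464) = 0.91446.

0.9145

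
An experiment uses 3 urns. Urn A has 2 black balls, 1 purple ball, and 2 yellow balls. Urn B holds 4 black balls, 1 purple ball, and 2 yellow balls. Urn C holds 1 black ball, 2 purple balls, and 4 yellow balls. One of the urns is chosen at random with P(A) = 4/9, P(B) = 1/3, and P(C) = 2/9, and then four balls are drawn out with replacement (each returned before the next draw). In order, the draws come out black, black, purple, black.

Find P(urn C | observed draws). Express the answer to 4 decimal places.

The likelihood of the observed sequence under each hypothesis: P(data | urn A) = (2/5)(2/5)(1/5)(2/5) = 0.0128; P(data | urn B) = (4/7)(4/7)(1/7)(4/7) = 0.026656; P(data | urn C) = (1/7)(1/7)(2/7)(1/7) = 0.00083299.
The prior-weighted likelihoods are 4/9 · 0.0128 = 0.0056889, 1/3 · 0.026656 = 0.0088852, 2/9 · 0.00083299 = 0.00018511; with total 0.014759.
So P(urn C | data) = (0.00018511) / (0.014759) = 0.012542.

0.0125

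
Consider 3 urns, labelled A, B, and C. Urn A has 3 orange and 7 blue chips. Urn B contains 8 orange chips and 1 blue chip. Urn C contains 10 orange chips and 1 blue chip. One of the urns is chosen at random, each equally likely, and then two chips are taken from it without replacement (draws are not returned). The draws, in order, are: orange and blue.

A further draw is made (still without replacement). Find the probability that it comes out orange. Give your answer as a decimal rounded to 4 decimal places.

Under each hypothesis, the probability of the observed sequence is: P(data | urn A) = (3/10)(7/9) = 0.23333; P(data | urn B) = (8/9)(1/8) = 0.11111; P(data | urn C) = (10/11)(1/10) = 0.090909.
The prior-weighted likelihoods are 1/3 · 0.23333 = 0.077778, 1/3 · 0.11111 = 0.037037, 1/3 · 0.090909 = 0.030303; these sum to 0.14512.
Dividing through by the total gives posterior P(urn A | data) = 0.53596, P(urn B | data) = 0.25522, P(urn C | data) = 0.20882.
Averaging over the posterior, P(orange next | data) = (1/4)(0.53596) + (1)(0.25522) + (1)(0.20882) = 0.59803.

0.5980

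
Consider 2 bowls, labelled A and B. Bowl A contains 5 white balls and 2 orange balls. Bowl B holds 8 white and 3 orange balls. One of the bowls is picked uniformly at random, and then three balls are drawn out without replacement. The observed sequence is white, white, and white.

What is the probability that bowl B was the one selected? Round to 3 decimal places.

Compute the likelihood of the observed sequence for each case: P(data | bowl A) = (5/7)(4/6)(3/5) = 0.28571; P(data | bowl B) = (8/11)(7/10)(6/9) = 0.33939.
Weighting by the prior gives 1/2 · 0.28571 = 0.14286, 1/2 · 0.33939 = 0.1697; summing to 0.31255.
Hence P(bowl B | data) = (0.1697) / (0.31255) = 0.54294.

0.543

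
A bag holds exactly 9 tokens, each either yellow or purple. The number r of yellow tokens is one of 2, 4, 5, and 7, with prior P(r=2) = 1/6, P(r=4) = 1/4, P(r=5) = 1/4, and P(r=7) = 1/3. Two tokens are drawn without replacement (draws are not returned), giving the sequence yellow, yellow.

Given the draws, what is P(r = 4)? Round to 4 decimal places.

0.1343

Under each hypothesis, the probability of the observed sequence is: P(data | r = 2) = (2/9)(1/8) = 1/36; P(data | r = 4) = (4/9)(3/8) = 1/6; P(data | r = 5) = (5/9)(4/8) = 5/18; P(data | r = 7) = (7/9)(6/8) = 7/12.
Multiplying each by its prior: 1/6 · 1/36 = 1/216, 1/4 · 1/6 = 1/24, 1/4 · 5/18 = 5/72, 1/3 · 7/12 = 7/36; these sum to 67/216.
Therefore the posterior P(r = 4 | data) = (1/24) / (67/216) = 9/67.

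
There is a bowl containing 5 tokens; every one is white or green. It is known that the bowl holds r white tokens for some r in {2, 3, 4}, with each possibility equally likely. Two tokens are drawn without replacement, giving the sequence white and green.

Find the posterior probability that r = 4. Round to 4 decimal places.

0.2500

Compute the likelihood of the observed sequence for each case: P(data | r = 2) = (2/5)(3/4) = 3/10; P(data | r = 3) = (3/5)(2/4) = 3/10; P(data | r = 4) = (4/5)(1/4) = 1/5.
Multiplying each by its prior: 1/3 · 3/10 = 1/10, 1/3 · 3/10 = 1/10, 1/3 · 1/5 = 1/15; with total 4/15.
So P(r = 4 | data) = (1/15) / (4/15) = 1/4.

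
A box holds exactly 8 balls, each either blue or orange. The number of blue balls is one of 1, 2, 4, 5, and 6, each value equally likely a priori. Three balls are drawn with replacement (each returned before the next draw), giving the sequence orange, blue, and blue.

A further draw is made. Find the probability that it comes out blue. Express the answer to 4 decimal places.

0.5775

For each hypothesis, P(data | H) works out to: P(data | r = 1) = (7/8)(1/8)(1/8) = 0.013672; P(data | r = 2) = (6/8)(2/8)(2/8) = 0.046875; P(data | r = 4) = (4/8)(4/8)(4/8) = 0.125; P(data | r = 5) = (3/8)(5/8)(5/8) = 0.14648; P(data | r = 6) = (2/8)(6/8)(6/8) = 0.14062.
Weighting by the prior gives 1/5 · 0.013672 = 0.0027344, 1/5 · 0.046875 = 0.009375, 1/5 · 0.125 = 0.025, 1/5 · 0.14648 = 0.029297, 1/5 · 0.14062 = 0.028125; summing to 0.094531.
Normalising, the posterior is P(r = 1 | data) = 0.028926, P(r = 2 | data) = 0.099174, P(r = 4 | data) = 0.26446, P(r = 5 | data) = 0.30992, P(r = 6 | data) = 0.29752.
Averaging over the posterior, P(blue next | data) = (1/8)(0.028926) + (1/4)(0.099174) + (1/2)(0.26446) + (5/8)(0.30992) + (3/4)(0.29752) = 0.57748.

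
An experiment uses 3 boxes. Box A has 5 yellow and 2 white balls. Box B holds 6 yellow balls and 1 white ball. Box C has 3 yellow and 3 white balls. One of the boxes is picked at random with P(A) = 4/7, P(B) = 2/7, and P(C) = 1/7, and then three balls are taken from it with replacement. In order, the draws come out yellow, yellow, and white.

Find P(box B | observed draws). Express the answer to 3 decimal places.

Compute the likelihood of the observed sequence for each case: P(data | box A) = (5/7)(5/7)(2/7) = 0.14577; P(data | box B) = (6/7)(6/7)(1/7) = 0.10496; P(data | box C) = (3/6)(3/6)(3/6) = 0.125.
The prior-weighted likelihoods are 4/7 · 0.14577 = 0.083299, 2/7 · 0.10496 = 0.029988, 1/7 · 0.125 = 0.017857; with total 0.13114.
Therefore the posterior P(box B | data) = (0.029988) / (0.13114) = 0.22866.

0.229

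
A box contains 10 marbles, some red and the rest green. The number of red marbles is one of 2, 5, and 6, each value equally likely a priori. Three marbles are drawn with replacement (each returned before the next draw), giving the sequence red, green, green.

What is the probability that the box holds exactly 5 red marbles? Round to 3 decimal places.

0.358

The likelihood of the observed sequence under each hypothesis: P(data | r = 2) = (2/10)(8/10)(8/10) = 0.128; P(data | r = 5) = (5/10)(5/10)(5/10) = 0.125; P(data | r = 6) = (6/10)(4/10)(4/10) = 0.096.
Weighting by the prior gives 1/3 · 0.128 = 0.042667, 1/3 · 0.125 = 0.041667, 1/3 · 0.096 = 0.032; these sum to 0.11633.
Therefore the posterior P(r = 5 | data) = (0.041667) / (0.11633) = 0.35817.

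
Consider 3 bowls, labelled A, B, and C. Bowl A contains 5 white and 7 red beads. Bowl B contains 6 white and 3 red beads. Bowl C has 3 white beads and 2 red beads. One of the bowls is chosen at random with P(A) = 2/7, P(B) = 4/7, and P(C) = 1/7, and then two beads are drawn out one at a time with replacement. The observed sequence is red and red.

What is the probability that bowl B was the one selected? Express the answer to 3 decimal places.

The likelihood of the observed sequence under each hypothesis: P(data | bowl A) = (7/12)(7/12) = 0.34028; P(data | bowl B) = (3/9)(3/9) = 0.11111; P(data | bowl C) = (2/5)(2/5) = 0.16.
Multiplying each by its prior: 2/7 · 0.34028 = 0.097222, 4/7 · 0.11111 = 0.063492, 1/7 · 0.16 = 0.022857; summing to 0.18357.
By Bayes' rule, P(bowl B | data) = (0.063492) / (0.18357) = 0.34587.

0.346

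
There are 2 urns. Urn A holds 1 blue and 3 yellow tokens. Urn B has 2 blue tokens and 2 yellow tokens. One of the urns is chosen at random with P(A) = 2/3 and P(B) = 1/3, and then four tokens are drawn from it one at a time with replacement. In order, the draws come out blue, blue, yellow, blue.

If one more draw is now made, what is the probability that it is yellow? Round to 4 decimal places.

0.5682

Compute the likelihood of the observed sequence for each case: P(data | urn A) = (1/4)(1/4)(3/4)(1/4) = 3/256; P(data | urn B) = (2/4)(2/4)(2/4)(2/4) = 1/16.
The prior-weighted likelihoods are 2/3 · 3/256 = 1/128, 1/3 · 1/16 = 1/48; summing to 11/384.
Dividing through by the total gives posterior P(urn A | data) = 3/11, P(urn B | data) = 8/11.
The predictive probability is P(yellow next | data) = (3/4)(3/11) + (1/2)(8/11) = 25/44.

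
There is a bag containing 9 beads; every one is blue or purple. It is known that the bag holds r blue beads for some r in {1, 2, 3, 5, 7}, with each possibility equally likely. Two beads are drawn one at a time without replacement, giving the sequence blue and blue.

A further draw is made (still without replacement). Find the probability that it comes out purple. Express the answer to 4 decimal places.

The likelihood of the observed sequence under each hypothesis: P(data | r = 1) = (1/9)(0/8) = 0; P(data | r = 2) = (2/9)(1/8) = 1/36; P(data | r = 3) = (3/9)(2/8) = 1/12; P(data | r = 5) = (5/9)(4/8) = 5/18; P(data | r = 7) = (7/9)(6/8) = 7/12.
Weighting by the prior gives 1/5 · 0 = 0, 1/5 · 1/36 = 1/180, 1/5 · 1/12 = 1/60, 1/5 · 5/18 = 1/18, 1/5 · 7/12 = 7/60; these sum to 7/36.
The posterior is then P(r = 1 | data) = 0, P(r = 2 | data) = 1/35, P(r = 3 | data) = 3/35, P(r = 5 | data) = 2/7, P(r = 7 | data) = 3/5.
The predictive probability is P(purple next | data) = (1)(1/35) + (6/7)(3/35) + (4/7)(2/7) + (2/7)(3/5) = 107/245.

0.4367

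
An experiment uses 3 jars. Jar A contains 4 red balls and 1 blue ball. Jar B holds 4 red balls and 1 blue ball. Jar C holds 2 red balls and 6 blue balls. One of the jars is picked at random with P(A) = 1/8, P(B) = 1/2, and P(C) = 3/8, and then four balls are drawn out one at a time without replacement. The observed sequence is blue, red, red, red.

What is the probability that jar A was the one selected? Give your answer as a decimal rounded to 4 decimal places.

0.2000

Compute the likelihood of the observed sequence for each case: P(data | jar A) = (1/5)(4/4)(3/3)(2/2) = 1/5; P(data | jar B) = (1/5)(4/4)(3/3)(2/2) = 1/5; P(data | jar C) = (6/8)(2/7)(1/6)(0/5) = 0.
Weighting by the prior gives 1/8 · 1/5 = 1/40, 1/2 · 1/5 = 1/10, 3/8 · 0 = 0; these sum to 1/8.
Therefore the posterior P(jar A | data) = (1/40) / (1/8) = 1/5.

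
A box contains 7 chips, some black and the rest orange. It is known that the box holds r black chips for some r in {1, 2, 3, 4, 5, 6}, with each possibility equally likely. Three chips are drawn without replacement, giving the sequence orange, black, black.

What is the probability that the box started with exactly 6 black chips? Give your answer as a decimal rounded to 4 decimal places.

0.2143

The likelihood of the observed sequence under each hypothesis: P(data | r = 1) = (6/7)(1/6)(0/5) = 0; P(data | r = 2) = (5/7)(2/6)(1/5) = 1/21; P(data | r = 3) = (4/7)(3/6)(2/5) = 4/35; P(data | r = 4) = (3/7)(4/6)(3/5) = 6/35; P(data | r = 5) = (2/7)(5/6)(4/5) = 4/21; P(data | r = 6) = (1/7)(6/6)(5/5) = 1/7.
Weighting by the prior gives 1/6 · 0 = 0, 1/6 · 1/21 = 1/126, 1/6 · 4/35 = 2/105, 1/6 · 6/35 = 1/35, 1/6 · 4/21 = 2/63, 1/6 · 1/7 = 1/42; summing to 1/9.
Therefore the posterior P(r = 6 | data) = (1/42) / (1/9) = 3/14.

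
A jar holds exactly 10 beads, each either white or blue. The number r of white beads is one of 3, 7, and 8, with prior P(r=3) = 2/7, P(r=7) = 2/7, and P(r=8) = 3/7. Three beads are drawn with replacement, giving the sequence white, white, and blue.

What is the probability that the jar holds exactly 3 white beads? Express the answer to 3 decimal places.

0.157

Compute the likelihood of the observed sequence for each case: P(data | r = 3) = (3/10)(3/10)(7/10) = 0.063; P(data | r = 7) = (7/10)(7/10)(3/10) = 0.147; P(data | r = 8) = (8/10)(8/10)(2/10) = 0.128.
The prior-weighted likelihoods are 2/7 · 0.063 = 0.018, 2/7 · 0.147 = 0.042, 3/7 · 0.128 = 0.054857; summing to 0.11486.
Therefore the posterior P(r = 3 | data) = (0.018) / (0.11486) = 0.15672.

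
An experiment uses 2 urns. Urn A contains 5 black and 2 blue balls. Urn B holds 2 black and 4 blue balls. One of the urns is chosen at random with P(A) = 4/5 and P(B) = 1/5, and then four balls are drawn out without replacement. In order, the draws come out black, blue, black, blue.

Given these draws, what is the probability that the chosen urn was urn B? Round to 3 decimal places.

For each hypothesis, P(data | H) works out to: P(data | urn A) = (5/7)(2/6)(4/5)(1/4) = 1/21; P(data | urn B) = (2/6)(4/5)(1/4)(3/3) = 1/15.
Weighting by the prior gives 4/5 · 1/21 = 4/105, 1/5 · 1/15 = 1/75; with total 9/175.
Hence P(urn B | data) = (1/75) / (9/175) = 7/27.

0.259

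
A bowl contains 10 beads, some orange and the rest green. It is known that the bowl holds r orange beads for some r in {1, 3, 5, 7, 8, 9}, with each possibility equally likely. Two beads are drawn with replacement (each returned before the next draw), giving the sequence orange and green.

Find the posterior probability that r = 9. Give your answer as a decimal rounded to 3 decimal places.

For each hypothesis, P(data | H) works out to: P(data | r = 1) = (1/10)(9/10) = 9/100; P(data | r = 3) = (3/10)(7/10) = 21/100; P(data | r = 5) = (5/10)(5/10) = 1/4; P(data | r = 7) = (7/10)(3/10) = 21/100; P(data | r = 8) = (8/10)(2/10) = 4/25; P(data | r = 9) = (9/10)(1/10) = 9/100.
The prior-weighted likelihoods are 1/6 · 9/100 = 3/200, 1/6 · 21/100 = 7/200, 1/6 · 1/4 = 1/24, 1/6 · 21/100 = 7/200, 1/6 · 4/25 = 2/75, 1/6 · 9/100 = 3/200; with total 101/600.
By Bayes' rule, P(r = 9 | data) = (3/200) / (101/600) = 9/101.

0.089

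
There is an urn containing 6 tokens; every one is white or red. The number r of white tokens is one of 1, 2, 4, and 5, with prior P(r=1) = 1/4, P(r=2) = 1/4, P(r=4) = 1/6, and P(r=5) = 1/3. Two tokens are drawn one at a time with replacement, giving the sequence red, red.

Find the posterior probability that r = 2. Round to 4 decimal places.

Under each hypothesis, the probability of the observed sequence is: P(data | r = 1) = (5/6)(5/6) = 25/36; P(data | r = 2) = (4/6)(4/6) = 4/9; P(data | r = 4) = (2/6)(2/6) = 1/9; P(data | r = 5) = (1/6)(1/6) = 1/36.
Weighting by the prior gives 1/4 · 25/36 = 25/144, 1/4 · 4/9 = 1/9, 1/6 · 1/9 = 1/54, 1/3 · 1/36 = 1/108; with total 5/16.
Hence P(r = 2 | data) = (1/9) / (5/16) = 16/45.

0.3556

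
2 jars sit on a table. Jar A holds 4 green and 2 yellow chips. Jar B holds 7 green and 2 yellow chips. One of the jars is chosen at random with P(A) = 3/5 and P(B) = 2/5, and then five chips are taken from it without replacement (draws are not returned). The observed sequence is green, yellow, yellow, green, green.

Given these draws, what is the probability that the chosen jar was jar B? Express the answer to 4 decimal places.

0.2174

For each hypothesis, P(data | H) works out to: P(data | jar A) = (4/6)(2/5)(1/4)(3/3)(2/2) = 1/15; P(data | jar B) = (7/9)(2/8)(1/7)(6/6)(5/5) = 1/36.
Multiplying each by its prior: 3/5 · 1/15 = 1/25, 2/5 · 1/36 = 1/90; summing to 23/450.
By Bayes' rule, P(jar B | data) = (1/90) / (23/450) = 5/23.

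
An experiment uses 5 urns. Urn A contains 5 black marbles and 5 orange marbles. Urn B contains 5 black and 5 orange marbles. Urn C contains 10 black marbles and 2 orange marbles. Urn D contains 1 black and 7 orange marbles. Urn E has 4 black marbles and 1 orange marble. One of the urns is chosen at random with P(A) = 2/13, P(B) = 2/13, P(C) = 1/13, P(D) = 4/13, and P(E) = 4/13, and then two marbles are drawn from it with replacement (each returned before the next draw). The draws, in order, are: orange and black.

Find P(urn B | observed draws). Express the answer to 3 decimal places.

Compute the likelihood of the observed sequence for each case: P(data | urn A) = (5/10)(5/10) = 0.25; P(data | urn B) = (5/10)(5/10) = 0.25; P(data | urn C) = (2/12)(10/12) = 0.13889; P(data | urn D) = (7/8)(1/8) = 0.10938; P(data | urn E) = (1/5)(4/5) = 0.16.
Multiplying each by its prior: 2/13 · 0.25 = 0.038462, 2/13 · 0.25 = 0.038462, 1/13 · 0.13889 = 0.010684, 4/13 · 0.10938 = 0.033654, 4/13 · 0.16 = 0.049231; these sum to 0.17049.
By Bayes' rule, P(urn B | data) = (0.038462) / (0.17049) = 0.22559.

0.226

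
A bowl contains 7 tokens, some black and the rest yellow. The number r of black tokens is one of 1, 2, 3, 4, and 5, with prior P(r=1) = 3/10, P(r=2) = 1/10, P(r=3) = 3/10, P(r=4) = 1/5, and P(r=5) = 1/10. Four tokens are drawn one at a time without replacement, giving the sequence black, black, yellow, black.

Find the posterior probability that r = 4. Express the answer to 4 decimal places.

0.4286

Under each hypothesis, the probability of the observed sequence is: P(data | r = 1) = (1/7)(0/6) = 0; P(data | r = 2) = (2/7)(1/6)(5/5)(0/4) = 0; P(data | r = 3) = (3/7)(2/6)(4/5)(1/4) = 1/35; P(data | r = 4) = (4/7)(3/6)(3/5)(2/4) = 3/35; P(data | r = 5) = (5/7)(4/6)(2/5)(3/4) = 1/7.
Multiplying each by its prior: 3/10 · 0 = 0, 1/10 · 0 = 0, 3/10 · 1/35 = 3/350, 1/5 · 3/35 = 3/175, 1/10 · 1/7 = 1/70; summing to 1/25.
Hence P(r = 4 | data) = (3/175) / (1/25) = 3/7.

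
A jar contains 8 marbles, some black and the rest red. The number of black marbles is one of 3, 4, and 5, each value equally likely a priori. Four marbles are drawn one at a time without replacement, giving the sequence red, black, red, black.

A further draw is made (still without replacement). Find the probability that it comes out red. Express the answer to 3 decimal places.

For each hypothesis, P(data | H) works out to: P(data | r = 3) = (5/8)(3/7)(4/6)(2/5) = 1/14; P(data | r = 4) = (4/8)(4/7)(3/6)(3/5) = 3/35; P(data | r = 5) = (3/8)(5/7)(2/6)(4/5) = 1/14.
Weighting by the prior gives 1/3 · 1/14 = 1/42, 1/3 · 3/35 = 1/35, 1/3 · 1/14 = 1/42; summing to 8/105.
The posterior is then P(r = 3 | data) = 5/16, P(r = 4 | data) = 3/8, P(r = 5 | data) = 5/16.
So P(red next | data) = Σ P(red next | H) P(H | data) = (3/4)(5/16) + (1/2)(3/8) + (1/4)(5/16) = 1/2.

0.500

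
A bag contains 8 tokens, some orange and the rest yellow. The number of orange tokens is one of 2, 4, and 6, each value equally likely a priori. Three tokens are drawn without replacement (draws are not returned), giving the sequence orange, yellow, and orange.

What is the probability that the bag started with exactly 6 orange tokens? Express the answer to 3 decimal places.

0.500

For each hypothesis, P(data | H) works out to: P(data | r = 2) = (2/8)(6/7)(1/6) = 1/28; P(data | r = 4) = (4/8)(4/7)(3/6) = 1/7; P(data | r = 6) = (6/8)(2/7)(5/6) = 5/28.
Multiplying each by its prior: 1/3 · 1/28 = 1/84, 1/3 · 1/7 = 1/21, 1/3 · 5/28 = 5/84; summing to 5/42.
Hence P(r = 6 | data) = (5/84) / (5/42) = 1/2.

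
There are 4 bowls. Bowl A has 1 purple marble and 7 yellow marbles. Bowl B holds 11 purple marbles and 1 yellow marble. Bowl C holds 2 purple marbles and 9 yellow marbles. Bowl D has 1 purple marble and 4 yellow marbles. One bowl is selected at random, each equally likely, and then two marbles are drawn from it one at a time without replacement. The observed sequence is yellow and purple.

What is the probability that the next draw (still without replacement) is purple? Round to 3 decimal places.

Compute the likelihood of the observed sequence for each case: P(data | bowl A) = (7/8)(1/7) = 0.125; P(data | bowl B) = (1/12)(11/11) = 0.083333; P(data | bowl C) = (9/11)(2/10) = 0.16364; P(data | bowl D) = (4/5)(1/4) = 0.2.
The prior-weighted likelihoods are 1/4 · 0.125 = 0.03125, 1/4 · 0.083333 = 0.020833, 1/4 · 0.16364 = 0.040909, 1/4 · 0.2 = 0.05; with total 0.14299.
Dividing through by the total gives posterior P(bowl A | data) = 0.21854, P(bowl B | data) = 0.1457, P(bowl C | data) = 0.28609, P(bowl D | data) = 0.34967.
The predictive probability is P(purple next | data) = (0)(0.21854) + (1)(0.1457) + (1/9)(0.28609) + (0)(0.34967) = 0.17748.

0.177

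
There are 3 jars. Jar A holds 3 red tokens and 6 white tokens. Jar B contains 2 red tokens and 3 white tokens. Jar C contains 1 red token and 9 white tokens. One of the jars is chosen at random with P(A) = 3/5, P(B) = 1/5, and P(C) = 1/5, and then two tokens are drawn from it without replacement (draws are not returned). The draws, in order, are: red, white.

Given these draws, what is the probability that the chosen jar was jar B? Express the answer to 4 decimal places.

The likelihood of the observed sequence under each hypothesis: P(data | jar A) = (3/9)(6/8) = 1/4; P(data | jar B) = (2/5)(3/4) = 3/10; P(data | jar C) = (1/10)(9/9) = 1/10.
The prior-weighted likelihoods are 3/5 · 1/4 = 3/20, 1/5 · 3/10 = 3/50, 1/5 · 1/10 = 1/50; summing to 23/100.
So P(jar B | data) = (3/50) / (23/100) = 6/23.

0.2609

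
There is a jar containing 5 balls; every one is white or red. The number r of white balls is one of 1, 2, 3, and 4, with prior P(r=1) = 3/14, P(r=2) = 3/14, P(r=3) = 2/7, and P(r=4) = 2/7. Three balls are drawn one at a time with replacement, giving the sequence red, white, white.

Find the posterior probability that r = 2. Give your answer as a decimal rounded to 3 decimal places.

The likelihood of the observed sequence under each hypothesis: P(data | r = 1) = (4/5)(1/5)(1/5) = 4/125; P(data | r = 2) = (3/5)(2/5)(2/5) = 12/125; P(data | r = 3) = (2/5)(3/5)(3/5) = 18/125; P(data | r = 4) = (1/5)(4/5)(4/5) = 16/125.
The prior-weighted likelihoods are 3/14 · 4/125 = 6/875, 3/14 · 12/125 = 18/875, 2/7 · 18/125 = 36/875, 2/7 · 16/125 = 32/875; summing to 92/875.
Hence P(r = 2 | data) = (18/875) / (92/875) = 9/46.

0.196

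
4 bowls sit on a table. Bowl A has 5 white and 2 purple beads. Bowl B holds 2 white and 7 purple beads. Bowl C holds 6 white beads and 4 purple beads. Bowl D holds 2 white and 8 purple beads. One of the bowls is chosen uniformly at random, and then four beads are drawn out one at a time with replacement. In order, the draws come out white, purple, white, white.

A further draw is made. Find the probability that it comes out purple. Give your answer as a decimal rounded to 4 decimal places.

0.3702

Compute the likelihood of the observed sequence for each case: P(data | bowl A) = (5/7)(2/7)(5/7)(5/7) = 0.10412; P(data | bowl B) = (2/9)(7/9)(2/9)(2/9) = 0.0085353; P(data | bowl C) = (6/10)(4/10)(6/10)(6/10) = 0.0864; P(data | bowl D) = (2/10)(8/10)(2/10)(2/10) = 0.0064.
The prior-weighted likelihoods are 1/4 · 0.10412 = 0.026031, 1/4 · 0.0085353 = 0.0021338, 1/4 · 0.0864 = 0.0216, 1/4 · 0.0064 = 0.0016; summing to 0.051365.
Dividing through by the total gives posterior P(bowl A | data) = 0.50678, P(bowl B | data) = 0.041543, P(bowl C | data) = 0.42052, P(bowl D | data) = 0.03115.
Averaging over the posterior, P(purple next | data) = (2/7)(0.50678) + (7/9)(0.041543) + (2/5)(0.42052) + (4/5)(0.03115) = 0.37024.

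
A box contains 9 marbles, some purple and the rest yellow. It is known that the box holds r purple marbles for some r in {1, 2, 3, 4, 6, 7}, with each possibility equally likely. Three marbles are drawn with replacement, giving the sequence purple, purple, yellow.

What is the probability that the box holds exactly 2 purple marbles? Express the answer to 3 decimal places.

Compute the likelihood of the observed sequence for each case: P(data | r = 1) = (1/9)(1/9)(8/9) = 0.010974; P(data | r = 2) = (2/9)(2/9)(7/9) = 0.038409; P(data | r = 3) = (3/9)(3/9)(6/9) = 0.074074; P(data | r = 4) = (4/9)(4/9)(5/9) = 0.10974; P(data | r = 6) = (6/9)(6/9)(3/9) = 0.14815; P(data | r = 7) = (7/9)(7/9)(2/9) = 0.13443.
The prior-weighted likelihoods are 1/6 · 0.010974 = 0.001829, 1/6 · 0.038409 = 0.0064015, 1/6 · 0.074074 = 0.012346, 1/6 · 0.10974 = 0.01829, 1/6 · 0.14815 = 0.024691, 1/6 · 0.13443 = 0.022405; summing to 0.085963.
Therefore the posterior P(r = 2 | data) = (0.0064015) / (0.085963) = 0.074468.

0.074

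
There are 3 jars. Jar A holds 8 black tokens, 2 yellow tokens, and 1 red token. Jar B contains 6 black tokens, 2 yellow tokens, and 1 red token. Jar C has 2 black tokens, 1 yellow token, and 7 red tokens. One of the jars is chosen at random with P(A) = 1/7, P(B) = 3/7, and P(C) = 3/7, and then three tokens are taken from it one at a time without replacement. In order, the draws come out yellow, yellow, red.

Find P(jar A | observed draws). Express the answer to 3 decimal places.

0.145

Under each hypothesis, the probability of the observed sequence is: P(data | jar A) = (2/11)(1/10)(1/9) = 0.0020202; P(data | jar B) = (2/9)(1/8)(1/7) = 0.0039683; P(data | jar C) = (1/10)(0/9) = 0.
The prior-weighted likelihoods are 1/7 · 0.0020202 = 0.0002886, 3/7 · 0.0039683 = 0.0017007, 3/7 · 0 = 0; summing to 0.0019893.
Therefore the posterior P(jar A | data) = (0.0002886) / (0.0019893) = 0.14508.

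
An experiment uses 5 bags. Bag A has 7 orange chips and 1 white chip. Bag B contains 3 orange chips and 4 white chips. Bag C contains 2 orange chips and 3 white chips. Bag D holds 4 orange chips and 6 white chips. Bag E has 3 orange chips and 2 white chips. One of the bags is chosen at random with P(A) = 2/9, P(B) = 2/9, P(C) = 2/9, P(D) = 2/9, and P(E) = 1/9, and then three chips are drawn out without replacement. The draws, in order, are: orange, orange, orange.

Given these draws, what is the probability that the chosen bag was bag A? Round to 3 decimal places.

0.848

Under each hypothesis, the probability of the observed sequence is: P(data | bag A) = (7/8)(6/7)(5/6) = 0.625; P(data | bag B) = (3/7)(2/6)(1/5) = 0.028571; P(data | bag C) = (2/5)(1/4)(0/3) = 0; P(data | bag D) = (4/10)(3/9)(2/8) = 0.033333; P(data | bag E) = (3/5)(2/4)(1/3) = 0.1.
Multiplying each by its prior: 2/9 · 0.625 = 0.13889, 2/9 · 0.028571 = 0.0063492, 2/9 · 0 = 0, 2/9 · 0.033333 = 0.0074074, 1/9 · 0.1 = 0.011111; summing to 0.16376.
Therefore the posterior P(bag A | data) = (0.13889) / (0.16376) = 0.84814.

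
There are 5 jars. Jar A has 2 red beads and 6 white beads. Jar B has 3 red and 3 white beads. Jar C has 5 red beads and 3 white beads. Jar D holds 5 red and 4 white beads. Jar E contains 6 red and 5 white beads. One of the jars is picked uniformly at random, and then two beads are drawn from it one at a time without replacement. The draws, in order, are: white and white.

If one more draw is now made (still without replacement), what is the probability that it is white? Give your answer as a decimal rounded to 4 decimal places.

The likelihood of the observed sequence under each hypothesis: P(data | jar A) = (6/8)(5/7) = 0.53571; P(data | jar B) = (3/6)(2/5) = 0.2; P(data | jar C) = (3/8)(2/7) = 0.10714; P(data | jar D) = (4/9)(3/8) = 0.16667; P(data | jar E) = (5/11)(4/10) = 0.18182.
The prior-weighted likelihoods are 1/5 · 0.53571 = 0.10714, 1/5 · 0.2 = 0.04, 1/5 · 0.10714 = 0.021429, 1/5 · 0.16667 = 0.033333, 1/5 · 0.18182 = 0.036364; these sum to 0.23827.
Dividing through by the total gives posterior P(jar A | data) = 0.44967, P(jar B | data) = 0.16788, P(jar C | data) = 0.089935, P(jar D | data) = 0.1399, P(jar E | data) = 0.15262.
Averaging over the posterior, P(white next | data) = (2/3)(0.44967) + (1/4)(0.16788) + (1/6)(0.089935) + (2/7)(0.1399) + (1/3)(0.15262) = 0.44758.

0.4476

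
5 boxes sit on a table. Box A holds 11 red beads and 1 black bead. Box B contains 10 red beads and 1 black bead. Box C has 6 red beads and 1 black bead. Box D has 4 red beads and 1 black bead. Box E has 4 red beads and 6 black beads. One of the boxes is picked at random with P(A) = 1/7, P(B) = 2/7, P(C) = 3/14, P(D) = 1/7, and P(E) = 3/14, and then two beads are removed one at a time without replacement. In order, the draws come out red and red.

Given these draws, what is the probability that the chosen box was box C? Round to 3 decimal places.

Under each hypothesis, the probability of the observed sequence is: P(data | box A) = (11/12)(10/11) = 0.83333; P(data | box B) = (10/11)(9/10) = 0.81818; P(data | box C) = (6/7)(5/6) = 0.71429; P(data | box D) = (4/5)(3/4) = 0.6; P(data | box E) = (4/10)(3/9) = 0.13333.
The prior-weighted likelihoods are 1/7 · 0.83333 = 0.11905, 2/7 · 0.81818 = 0.23377, 3/14 · 0.71429 = 0.15306, 1/7 · 0.6 = 0.085714, 3/14 · 0.13333 = 0.028571; these sum to 0.62016.
By Bayes' rule, P(box C | data) = (0.15306) / (0.62016) = 0.24681.

0.247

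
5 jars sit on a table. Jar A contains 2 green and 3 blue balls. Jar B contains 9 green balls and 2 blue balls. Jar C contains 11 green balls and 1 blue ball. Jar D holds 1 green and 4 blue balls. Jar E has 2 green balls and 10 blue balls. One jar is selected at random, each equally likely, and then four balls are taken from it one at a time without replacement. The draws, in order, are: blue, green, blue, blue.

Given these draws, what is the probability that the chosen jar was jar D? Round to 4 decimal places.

0.4748

For each hypothesis, P(data | H) works out to: P(data | jar A) = (3/5)(2/4)(2/3)(1/2) = 0.1; P(data | jar B) = (2/11)(9/10)(1/9)(0/8) = 0; P(data | jar C) = (1/12)(11/11)(0/10) = 0; P(data | jar D) = (4/5)(1/4)(3/3)(2/2) = 0.2; P(data | jar E) = (10/12)(2/11)(9/10)(8/9) = 0.12121.
Weighting by the prior gives 1/5 · 0.1 = 0.02, 1/5 · 0 = 0, 1/5 · 0 = 0, 1/5 · 0.2 = 0.04, 1/5 · 0.12121 = 0.024242; these sum to 0.084242.
So P(jar D | data) = (0.04) / (0.084242) = 0.47482.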